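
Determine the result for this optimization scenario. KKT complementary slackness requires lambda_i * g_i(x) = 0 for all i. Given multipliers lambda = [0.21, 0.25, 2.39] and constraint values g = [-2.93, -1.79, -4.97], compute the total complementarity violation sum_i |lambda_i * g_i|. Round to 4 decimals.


KKT complementary slackness check:
lambda_1 * g_1 = 0.21 * -2.93 = -0.6153
lambda_2 * g_2 = 0.25 * -1.79 = -0.4475
lambda_3 * g_3 = 2.39 * -4.97 = -11.8783
Total violation = 0.6153 + 0.4475 + 11.8783 = 12.9411


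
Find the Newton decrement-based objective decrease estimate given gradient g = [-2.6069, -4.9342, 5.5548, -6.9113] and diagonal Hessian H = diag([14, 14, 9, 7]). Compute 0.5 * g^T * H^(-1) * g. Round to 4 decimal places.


Step 1: H is diagonal, so H^(-1) * g = [-0.1862, -0.3524, 0.6172, -0.9873].
Step 2: g^T H^(-1) g = sum_i g_i^2 / H_ii
  = (-2.6069)^2/14 + (-4.9342)^2/14 + (5.5548)^2/9 + (-6.9113)^2/7
  = 0.4854 + 1.739 + 3.4284 + 6.8237 = 12.4766
Step 3: Objective decrease = 0.5 * g^T H^(-1) g = 6.2383


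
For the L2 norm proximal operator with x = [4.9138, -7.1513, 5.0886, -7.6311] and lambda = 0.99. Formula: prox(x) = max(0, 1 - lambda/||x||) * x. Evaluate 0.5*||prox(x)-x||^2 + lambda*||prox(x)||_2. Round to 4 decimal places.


Step 1: Compute ||x||.
||x|| = 12.6259
Step 2: Compute scaling factor.
scale = max(0, 1 - 0.99/12.6259) = 0.9216
Step 3: prox(x) = [4.5285, -6.5906, 4.6896, -7.0327]
||prox(x)|| = 11.6359
Step 4: Proximal objective.
0.5*||prox-x||^2 = 0.4901
lambda*||prox|| = 11.5195
Total = 12.0096


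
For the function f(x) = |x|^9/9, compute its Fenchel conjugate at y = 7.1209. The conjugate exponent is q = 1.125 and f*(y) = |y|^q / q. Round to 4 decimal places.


The conjugate exponent q satisfies 1/p + 1/q = 1.
p = 9, so q = 9/(9 - 1) = 1.125
|y|^q = 7.1209^1.125 = 9.1013
f*(7.1209) = 9.1013 / 1.125 = 8.09


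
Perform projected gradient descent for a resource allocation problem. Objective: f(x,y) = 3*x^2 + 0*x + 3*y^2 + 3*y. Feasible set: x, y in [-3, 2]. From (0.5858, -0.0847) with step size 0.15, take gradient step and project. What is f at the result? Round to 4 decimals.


Step 1: Compute gradient at (0.5858, -0.0847).
grad_x = 2*3*0.5858 + 0 = 3.5148
grad_y = 2*3*-0.0847 + 3 = 2.4918
Step 2: Gradient step.
x_raw = 0.5858 - 0.15*3.5148 = 0.0586
y_raw = -0.0847 - 0.15*2.4918 = -0.4585
Step 3: Project onto [-3, 2].
x_proj = clip(0.0586) = 0.0586
y_proj = clip(-0.4585) = -0.4585
Step 4: Evaluate f.
f(0.0586, -0.4585) = -0.7345


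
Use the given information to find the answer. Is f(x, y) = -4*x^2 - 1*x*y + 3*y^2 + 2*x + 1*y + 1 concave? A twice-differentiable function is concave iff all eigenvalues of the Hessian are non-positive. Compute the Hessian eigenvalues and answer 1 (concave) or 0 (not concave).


The Hessian of f(x,y) = -4*x^2 - 1*x*y + 3*y^2 + 2*x + 1*y + 1 is:
H = [[-8, -1], [-1, 6]]
Trace = -8 + 6 = -2
Determinant = -8*6 - (-1)^2 = -49
Discriminant = (-2)^2 - 4*-49 = 200.0
Eigenvalues: lambda_1 = -8.0711, lambda_2 = 6.0711
The function is not concave.

0


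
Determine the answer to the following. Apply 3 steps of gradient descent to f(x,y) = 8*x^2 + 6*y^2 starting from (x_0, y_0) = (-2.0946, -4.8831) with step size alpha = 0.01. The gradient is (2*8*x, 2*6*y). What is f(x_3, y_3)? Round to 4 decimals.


Gradient descent on f(x,y) = 8*x^2 + 6*y^2.
Starting point: (-2.0946, -4.8831), alpha = 0.01
Step 1: grad_x = 2*8*-2.0946 = -33.5136, grad_y = 2*6*-4.8831 = -58.5972
  x_1 = -2.0946 - 0.01*-33.5136 = -1.7595
  y_1 = -4.8831 - 0.01*-58.5972 = -4.2971
Step 2: grad_x = 2*8*-1.7595 = -28.1514, grad_y = 2*6*-4.2971 = -51.5655
  x_2 = -1.7595 - 0.01*-28.1514 = -1.4779
  y_2 = -4.2971 - 0.01*-51.5655 = -3.7815
Step 3: grad_x = 2*8*-1.4779 = -23.6472, grad_y = 2*6*-3.7815 = -45.3777
  x_3 = -1.4779 - 0.01*-23.6472 = -1.2415
  y_3 = -3.7815 - 0.01*-45.3777 = -3.3277
f(-1.2415, -3.3277) = 8*(-1.2415)^2 + 6*(-3.3277)^2 = 78.7715


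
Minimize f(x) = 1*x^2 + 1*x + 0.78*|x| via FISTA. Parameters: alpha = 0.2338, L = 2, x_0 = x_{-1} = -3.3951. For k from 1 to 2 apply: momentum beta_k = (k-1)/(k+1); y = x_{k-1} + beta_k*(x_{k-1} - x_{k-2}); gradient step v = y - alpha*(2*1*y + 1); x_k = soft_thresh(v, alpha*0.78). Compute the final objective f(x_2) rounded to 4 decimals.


FISTA on f(x) = 1*x^2 + 1*x + 0.78*|x|
L = 2, alpha = 0.2338
Iteration 1: beta = 0.0, y = -3.3951 + 0.0*(-3.3951 + 3.3951) = -3.3951
  grad(y) = -5.7902, v = y - alpha*grad = -2.0414
  prox(v) = soft_thresh(-2.0414, 0.1824) = -1.859
Iteration 2: beta = 0.3333, y = -1.859 + 0.3333*(-1.859 + 3.3951) = -1.3469
  grad(y) = -1.6939, v = y - alpha*grad = -0.9509
  prox(v) = soft_thresh(-0.9509, 0.1824) = -0.7686
f(x_2) = 1*(-0.7686)^2 + 1*(-0.7686) + 0.78*|-0.7686| = 0.4216


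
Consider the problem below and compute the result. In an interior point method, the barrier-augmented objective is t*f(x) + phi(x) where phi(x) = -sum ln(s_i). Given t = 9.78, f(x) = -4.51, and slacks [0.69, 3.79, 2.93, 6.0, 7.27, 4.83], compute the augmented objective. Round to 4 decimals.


Step 1: Compute log-barrier.
ln values: [-0.3711, 1.3324, 1.075, 1.7918, 1.9838, 1.5748]
phi = -(-0.3711 + 1.3324 + 1.075 + 1.7918 + 1.9838 + 1.5748) = -7.3867
Step 2: Compute augmented objective.
t*f(x) = 9.78*-4.51 = -44.1078
Total = -44.1078 - 7.3867 = -51.4945


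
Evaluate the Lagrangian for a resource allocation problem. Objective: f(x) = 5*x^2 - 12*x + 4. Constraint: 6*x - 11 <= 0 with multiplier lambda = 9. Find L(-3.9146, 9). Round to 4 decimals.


Step 1: Evaluate f(x).
f(-3.9146) = 5*(-3.9146)^2 - 12*(-3.9146) + 4 = 127.5957
Step 2: Evaluate g(x).
g(-3.9146) = 6*-3.9146 - 11 = -34.4876
Step 3: Compute Lagrangian.
L = 127.5957 + 9*-34.4876 = -182.7927


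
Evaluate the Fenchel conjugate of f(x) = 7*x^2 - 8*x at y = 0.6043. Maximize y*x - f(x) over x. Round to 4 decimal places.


f*(y) = sup_x {y*x - a*x^2 - b*x} = sup_x {(y-b)*x - a*x^2}
FOC: (y - b) - 2a*x = 0 => x* = (y - b)/(2a)
x* = (0.6043 + 8)/(2*7) = 0.6146
f*(0.6043) = (y-b)^2/(4a) = (0.6043 + 8)^2/(4*7)
= 74.034/28 = 2.6441


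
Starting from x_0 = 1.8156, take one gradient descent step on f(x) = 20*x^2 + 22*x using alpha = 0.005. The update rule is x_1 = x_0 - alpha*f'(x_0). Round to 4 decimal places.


We compute the gradient at x_0 and apply the update.
f'(x) = 40*x + 22
f'(1.8156) = 40*1.8156 + 22 = 94.624
x_1 = 1.8156 - 0.005*94.624 = 1.3425


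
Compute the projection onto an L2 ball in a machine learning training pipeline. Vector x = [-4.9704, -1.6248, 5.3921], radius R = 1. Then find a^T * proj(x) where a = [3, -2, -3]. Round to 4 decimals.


Step 1: Compute ||x|| (intermediates to 6 decimals).
||x|| = sqrt((-4.9704)^2 + (-1.6248)^2 + 5.3921^2) = 7.511298
Step 2: Project.
Since ||x|| > R, scale = R/||x|| = 1/7.511298 = 0.133133, proj(x) = scale * x
proj(x) = [-0.661724, -0.216314, 0.717866]
Step 3: Dot product.
a^T * proj(x) = 3*(-0.661724) - 2*(-0.216314) - 3*0.717866 = -3.7061


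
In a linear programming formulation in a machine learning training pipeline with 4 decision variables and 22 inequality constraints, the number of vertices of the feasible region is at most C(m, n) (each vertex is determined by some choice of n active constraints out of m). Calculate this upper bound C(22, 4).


Each vertex corresponds to some choice of n active constraints out of m, so the number of vertices is at most C(m, n) = m! / (n!(m-n)!).
m = 22, n = 4
Numerator: 22 * 21 * 20 * 19
Denominator: 4! = 24
C(22, 4) = 7315


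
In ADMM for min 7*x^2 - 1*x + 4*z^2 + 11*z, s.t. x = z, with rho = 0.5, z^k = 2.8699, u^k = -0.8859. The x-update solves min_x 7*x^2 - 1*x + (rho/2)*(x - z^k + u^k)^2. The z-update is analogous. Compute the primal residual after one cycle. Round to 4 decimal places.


ADMM iteration with rho = 0.5, z^k = 2.8699, u^k = -0.8859
Step 1: x-update.
Minimize 7*x^2 - 1*x + (0.5/2)*(x - 2.8699 - 0.8859)^2
FOC: (2*7 + 0.5)*x = 1 + 0.5*(2.8699 + 0.8859)
x^{k+1} = 0.1985
Step 2: z-update.
Minimize 4*z^2 + 11*z + (0.5/2)*(0.1985 - z - 0.8859)^2
FOC: (2*4 + 0.5)*z = -11 + 0.5*(0.1985 - 0.8859)
z^{k+1} = -1.3346
Step 3: u-update.
u^{k+1} = -0.8859 + 0.1985 + 1.3346 = 0.6471
Step 4: Primal residual = |0.1985 + 1.3346| = 1.533


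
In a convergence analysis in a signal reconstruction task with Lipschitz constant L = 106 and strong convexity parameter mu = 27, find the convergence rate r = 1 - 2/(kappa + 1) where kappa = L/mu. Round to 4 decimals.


Step 1: Compute the condition number.
kappa = L/mu = 106/27 = 3.9259
Step 2: Compute the convergence rate.
r = 1 - 2/(kappa + 1) = 1 - 2*mu/(L + mu) = (L - mu)/(L + mu) = 79/133 = 0.594


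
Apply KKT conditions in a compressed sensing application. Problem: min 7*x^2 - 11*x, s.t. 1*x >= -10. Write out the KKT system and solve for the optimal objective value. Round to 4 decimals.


Step 1: Try lambda = 0 (constraint inactive).
Stationarity: 2*7*x - 11 = 0
x* = 11/(2*7) = 11/14 = 0.7857 (rounded; the exact value 11/14 is used below)
Check constraint: 1*0.7857 = 0.7857 >= -10 -- satisfied.
Step 2: Compute optimal value.
f(x*) = 7*(11/14)^2 - 11*(11/14) = -4.3214


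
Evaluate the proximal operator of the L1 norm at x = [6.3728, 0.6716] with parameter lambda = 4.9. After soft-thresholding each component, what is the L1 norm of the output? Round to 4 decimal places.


Soft-thresholding with lambda = 4.9:
prox(6.3728) = sign(6.3728)*max(|6.3728| - 4.9, 0) = 1.4728
prox(0.6716) = sign(0.6716)*max(|0.6716| - 4.9, 0) = 0.0
prox(x) = [1.4728, 0.0]
||prox(x)||_1 = 1.4728 + 0.0 = 1.4728


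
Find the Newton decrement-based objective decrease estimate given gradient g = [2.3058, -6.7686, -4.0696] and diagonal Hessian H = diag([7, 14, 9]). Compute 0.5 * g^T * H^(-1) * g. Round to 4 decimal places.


Step 1: H is diagonal, so H^(-1) * g = [0.3294, -0.4835, -0.4522].
Step 2: g^T H^(-1) g = sum_i g_i^2 / H_ii
  = (2.3058)^2/7 + (-6.7686)^2/14 + (-4.0696)^2/9
  = 0.7595 + 3.2724 + 1.8402 = 5.8721
Step 3: Objective decrease = 0.5 * g^T H^(-1) g = 2.9361


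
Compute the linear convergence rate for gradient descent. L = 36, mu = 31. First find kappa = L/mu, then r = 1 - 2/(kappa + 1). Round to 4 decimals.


Step 1: Compute the condition number.
kappa = L/mu = 36/31 = 1.1613
Step 2: Compute the convergence rate.
r = 1 - 2/(kappa + 1) = 1 - 2*mu/(L + mu) = (L - mu)/(L + mu) = 5/67 = 0.0746


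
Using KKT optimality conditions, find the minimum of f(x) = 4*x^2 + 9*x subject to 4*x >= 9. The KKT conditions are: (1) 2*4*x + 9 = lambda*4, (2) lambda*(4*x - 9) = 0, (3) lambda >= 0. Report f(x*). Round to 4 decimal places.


Step 1: Try lambda = 0 (constraint inactive).
x_unc = -9/(2*4) = -1.125
Check: 4*-1.125 = -4.5 < 9 -- violated!
Step 2: Constraint must be active: 4*x = 9
x* = 9/4 = 2.25
lambda = (2*4*2.25 + 9)/4 = 6.75
Step 3: Compute optimal value.
f(x*) = 4*2.25^2 + 9*2.25 = 40.5


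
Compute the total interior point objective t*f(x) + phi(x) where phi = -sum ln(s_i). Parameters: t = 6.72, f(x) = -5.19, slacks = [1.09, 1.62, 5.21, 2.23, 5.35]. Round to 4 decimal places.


Step 1: Compute log-barrier.
ln values: [0.0862, 0.4824, 1.6506, 0.802, 1.6771]
phi = -(0.0862 + 0.4824 + 1.6506 + 0.802 + 1.6771) = -4.6983
Step 2: Compute augmented objective.
t*f(x) = 6.72*-5.19 = -34.8768
Total = -34.8768 - 4.6983 = -39.5751


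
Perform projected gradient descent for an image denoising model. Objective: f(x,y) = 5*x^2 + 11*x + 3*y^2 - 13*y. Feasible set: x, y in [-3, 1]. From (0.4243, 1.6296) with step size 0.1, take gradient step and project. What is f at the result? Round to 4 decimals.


Step 1: Compute gradient at (0.4243, 1.6296).
grad_x = 2*5*0.4243 + 11 = 15.243
grad_y = 2*3*1.6296 - 13 = -3.2224
Step 2: Gradient step.
x_raw = 0.4243 - 0.1*15.243 = -1.1
y_raw = 1.6296 - 0.1*-3.2224 = 1.9518
Step 3: Project onto [-3, 1].
x_proj = clip(-1.1) = -1.1
y_proj = clip(1.9518) = 1.0
Step 4: Evaluate f.
f(-1.1, 1.0) = -16.05


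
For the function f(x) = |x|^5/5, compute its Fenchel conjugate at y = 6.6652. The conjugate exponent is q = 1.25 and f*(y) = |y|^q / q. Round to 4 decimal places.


The conjugate exponent q satisfies 1/p + 1/q = 1.
p = 5, so q = 5/(5 - 1) = 1.25
|y|^q = 6.6652^1.25 = 10.7094
f*(6.6652) = 10.7094 / 1.25 = 8.5675


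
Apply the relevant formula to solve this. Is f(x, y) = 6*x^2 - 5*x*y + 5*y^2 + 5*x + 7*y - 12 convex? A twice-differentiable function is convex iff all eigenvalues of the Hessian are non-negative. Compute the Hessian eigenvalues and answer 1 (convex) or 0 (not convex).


The Hessian of f(x,y) = 6*x^2 - 5*x*y + 5*y^2 + 5*x + 7*y - 12 is:
H = [[12, -5], [-5, 10]]
Trace = 12 + 10 = 22
Determinant = 12*10 - (-5)^2 = 95
Discriminant = (22)^2 - 4*95 = 104.0
Eigenvalues: lambda_1 = 5.901, lambda_2 = 16.099
The function is convex.

1


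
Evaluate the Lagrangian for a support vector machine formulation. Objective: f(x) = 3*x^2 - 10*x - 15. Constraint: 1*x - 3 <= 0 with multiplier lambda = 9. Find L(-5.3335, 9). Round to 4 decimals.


Step 1: Evaluate f(x).
f(-5.3335) = 3*(-5.3335)^2 - 10*(-5.3335) - 15 = 123.6737
Step 2: Evaluate g(x).
g(-5.3335) = 1*-5.3335 - 3 = -8.3335
Step 3: Compute Lagrangian.
L = 123.6737 + 9*-8.3335 = 48.6722


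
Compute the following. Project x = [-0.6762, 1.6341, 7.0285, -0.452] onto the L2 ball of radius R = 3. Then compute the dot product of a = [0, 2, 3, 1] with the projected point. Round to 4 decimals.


Step 1: Compute ||x|| (intermediates to 6 decimals).
||x|| = sqrt((-0.6762)^2 + 1.6341^2 + 7.0285^2 + (-0.452)^2) = 7.261656
Step 2: Project.
Since ||x|| > R, scale = R/||x|| = 3/7.261656 = 0.413129, proj(x) = scale * x
proj(x) = [-0.279358, 0.675094, 2.903677, -0.186734]
Step 3: Dot product.
a^T * proj(x) = 0*(-0.279358) + 2*0.675094 + 3*2.903677 + 1*(-0.186734) = 9.8745


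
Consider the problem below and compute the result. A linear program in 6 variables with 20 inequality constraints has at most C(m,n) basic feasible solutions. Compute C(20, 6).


Each vertex corresponds to some choice of n active constraints out of m, so the number of vertices is at most C(m, n) = m! / (n!(m-n)!).
m = 20, n = 6
Numerator: 20 * 19 * 18 * 17 * 16 * 15
Denominator: 6! = 720
C(20, 6) = 38760


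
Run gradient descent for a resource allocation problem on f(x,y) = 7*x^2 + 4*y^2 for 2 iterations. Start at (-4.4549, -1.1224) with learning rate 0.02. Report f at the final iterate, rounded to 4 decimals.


Gradient descent on f(x,y) = 7*x^2 + 4*y^2.
Starting point: (-4.4549, -1.1224), alpha = 0.02
Step 1: grad_x = 2*7*-4.4549 = -62.3686, grad_y = 2*4*-1.1224 = -8.9792
  x_1 = -4.4549 - 0.02*-62.3686 = -3.2075
  y_1 = -1.1224 - 0.02*-8.9792 = -0.9428
Step 2: grad_x = 2*7*-3.2075 = -44.9054, grad_y = 2*4*-0.9428 = -7.5425
  x_2 = -3.2075 - 0.02*-44.9054 = -2.3094
  y_2 = -0.9428 - 0.02*-7.5425 = -0.792
f(-2.3094, -0.792) = 7*(-2.3094)^2 + 4*(-0.792)^2 = 39.8428


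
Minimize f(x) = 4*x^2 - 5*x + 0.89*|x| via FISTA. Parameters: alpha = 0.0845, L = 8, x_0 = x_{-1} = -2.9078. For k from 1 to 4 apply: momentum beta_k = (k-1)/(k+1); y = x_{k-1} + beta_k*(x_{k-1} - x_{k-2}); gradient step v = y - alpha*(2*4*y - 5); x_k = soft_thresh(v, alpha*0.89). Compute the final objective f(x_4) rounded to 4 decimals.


FISTA on f(x) = 4*x^2 - 5*x + 0.89*|x|
L = 8, alpha = 0.0845
Iteration 1: beta = 0.0, y = -2.9078 + 0.0*(-2.9078 + 2.9078) = -2.9078
  grad(y) = -28.2624, v = y - alpha*grad = -0.5196
  prox(v) = soft_thresh(-0.5196, 0.0752) = -0.4444
Iteration 2: beta = 0.3333, y = -0.4444 + 0.3333*(-0.4444 + 2.9078) = 0.3767
  grad(y) = -1.9864, v = y - alpha*grad = 0.5446
  prox(v) = soft_thresh(0.5446, 0.0752) = 0.4693
Iteration 3: beta = 0.5, y = 0.4693 + 0.5*(0.4693 + 0.4444) = 0.9262
  grad(y) = 2.4099, v = y - alpha*grad = 0.7226
  prox(v) = soft_thresh(0.7226, 0.0752) = 0.6474
Iteration 4: beta = 0.6, y = 0.6474 + 0.6*(0.6474 - 0.4693) = 0.7542
  grad(y) = 1.0338, v = y - alpha*grad = 0.6669
  prox(v) = soft_thresh(0.6669, 0.0752) = 0.5917
f(x_4) = 4*0.5917^2 - 5*0.5917 + 0.89*|0.5917| = -1.0315


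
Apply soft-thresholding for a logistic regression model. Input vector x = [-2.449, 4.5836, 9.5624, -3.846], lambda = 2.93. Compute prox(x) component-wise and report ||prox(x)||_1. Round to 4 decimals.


Soft-thresholding with lambda = 2.93:
prox(-2.449) = sign(-2.449)*max(|-2.449| - 2.93, 0) = 0.0
prox(4.5836) = sign(4.5836)*max(|4.5836| - 2.93, 0) = 1.6536
prox(9.5624) = sign(9.5624)*max(|9.5624| - 2.93, 0) = 6.6324
prox(-3.846) = sign(-3.846)*max(|-3.846| - 2.93, 0) = -0.916
prox(x) = [0.0, 1.6536, 6.6324, -0.916]
||prox(x)||_1 = 0.0 + 1.6536 + 6.6324 + 0.916 = 9.202


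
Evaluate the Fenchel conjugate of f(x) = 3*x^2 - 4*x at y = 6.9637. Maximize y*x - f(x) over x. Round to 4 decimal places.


f*(y) = sup_x {y*x - a*x^2 - b*x} = sup_x {(y-b)*x - a*x^2}
FOC: (y - b) - 2a*x = 0 => x* = (y - b)/(2a)
x* = (6.9637 + 4)/(2*3) = 1.8273
f*(6.9637) = (y-b)^2/(4a) = (6.9637 + 4)^2/(4*3)
= 120.2027/12 = 10.0169


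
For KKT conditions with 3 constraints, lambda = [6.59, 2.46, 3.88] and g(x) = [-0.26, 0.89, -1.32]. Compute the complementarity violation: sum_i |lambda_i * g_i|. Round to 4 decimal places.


KKT complementary slackness check:
lambda_1 * g_1 = 6.59 * -0.26 = -1.7134
lambda_2 * g_2 = 2.46 * 0.89 = 2.1894
lambda_3 * g_3 = 3.88 * -1.32 = -5.1216
Total violation = 1.7134 + 2.1894 + 5.1216 = 9.0244


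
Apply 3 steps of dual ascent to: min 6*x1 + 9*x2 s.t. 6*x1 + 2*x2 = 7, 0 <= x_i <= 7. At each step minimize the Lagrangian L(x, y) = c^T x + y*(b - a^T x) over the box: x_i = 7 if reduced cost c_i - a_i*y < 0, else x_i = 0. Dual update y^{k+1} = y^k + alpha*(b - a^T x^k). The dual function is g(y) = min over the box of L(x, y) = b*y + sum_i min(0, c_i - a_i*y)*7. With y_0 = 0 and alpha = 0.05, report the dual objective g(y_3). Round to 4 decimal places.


Dual ascent for LP: min 6*x1 + 9*x2, 6*x1 + 2*x2 = 7, 0 <= x_i <= 7
Step 1: y^k = 0.0, reduced costs: (6.0, 9.0)
  x^k = (0.0, 0.0), subgradient = b - a^T x = 7.0
  y^{k+1} = 0.0 + 0.05*7.0 = 0.35
Step 2: y^k = 0.35, reduced costs: (3.9, 8.3)
  x^k = (0.0, 0.0), subgradient = b - a^T x = 7.0
  y^{k+1} = 0.35 + 0.05*7.0 = 0.7
Step 3: y^k = 0.7, reduced costs: (1.8, 7.6)
  x^k = (0.0, 0.0), subgradient = b - a^T x = 7.0
  y^{k+1} = 0.7 + 0.05*7.0 = 1.05
Dual objective at y_3 = 1.05: reduced costs (-0.3, 6.9), box minimizer x = (7.0, 0.0)
g(y_3) = b*y + (c1 - a1*y)*x1 + (c2 - a2*y)*x2 = 7*1.05 + (-0.3)*7.0 + 6.9*0.0 = 7.35 - 2.1 + 0.0 = 5.25


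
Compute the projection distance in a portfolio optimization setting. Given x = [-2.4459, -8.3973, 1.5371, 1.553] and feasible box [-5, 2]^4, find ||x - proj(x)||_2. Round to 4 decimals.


Project each component onto [-5, 2].
clip(-2.4459) = -2.4459, clip(-8.3973) = -5.0, clip(1.5371) = 1.5371, clip(1.553) = 1.553
Projection = [-2.4459, -5.0, 1.5371, 1.553]
Squared diffs: [0.0, 11.5416, 0.0, 0.0]
Distance = sqrt(11.5416) = 3.3973


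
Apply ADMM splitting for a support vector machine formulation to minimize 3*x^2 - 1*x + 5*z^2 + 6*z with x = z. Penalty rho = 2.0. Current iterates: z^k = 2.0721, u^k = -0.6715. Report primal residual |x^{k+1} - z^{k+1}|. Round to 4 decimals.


ADMM iteration with rho = 2.0, z^k = 2.0721, u^k = -0.6715
Step 1: x-update.
Minimize 3*x^2 - 1*x + (2.0/2)*(x - 2.0721 - 0.6715)^2
FOC: (2*3 + 2.0)*x = 1 + 2.0*(2.0721 + 0.6715)
x^{k+1} = 0.8109
Step 2: z-update.
Minimize 5*z^2 + 6*z + (2.0/2)*(0.8109 - z - 0.6715)^2
FOC: (2*5 + 2.0)*z = -6 + 2.0*(0.8109 - 0.6715)
z^{k+1} = -0.4768
Step 3: u-update.
u^{k+1} = -0.6715 + 0.8109 + 0.4768 = 0.6162
Step 4: Primal residual = |0.8109 + 0.4768| = 1.2877


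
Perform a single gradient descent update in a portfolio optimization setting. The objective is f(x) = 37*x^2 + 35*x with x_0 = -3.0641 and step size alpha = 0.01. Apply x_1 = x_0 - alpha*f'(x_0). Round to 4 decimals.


We compute the gradient at x_0 and apply the update.
f'(x) = 74*x + 35
f'(-3.0641) = 74*-3.0641 + 35 = -191.7434
x_1 = -3.0641 - 0.01*-191.7434 = -1.1467


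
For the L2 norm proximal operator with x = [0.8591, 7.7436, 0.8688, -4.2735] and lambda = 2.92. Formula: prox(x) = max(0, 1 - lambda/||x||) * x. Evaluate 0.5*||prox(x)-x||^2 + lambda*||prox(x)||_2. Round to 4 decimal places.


Step 1: Compute ||x||.
||x|| = 8.9286
Step 2: Compute scaling factor.
scale = max(0, 1 - 2.92/8.9286) = 0.673
Step 3: prox(x) = [0.5781, 5.2111, 0.5847, -2.8759]
||prox(x)|| = 6.0086
Step 4: Proximal objective.
0.5*||prox-x||^2 = 4.2632
lambda*||prox|| = 17.5451
Total = 21.8082


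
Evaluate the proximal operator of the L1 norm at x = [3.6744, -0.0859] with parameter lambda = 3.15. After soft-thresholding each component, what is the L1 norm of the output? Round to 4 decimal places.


Soft-thresholding with lambda = 3.15:
prox(3.6744) = sign(3.6744)*max(|3.6744| - 3.15, 0) = 0.5244
prox(-0.0859) = sign(-0.0859)*max(|-0.0859| - 3.15, 0) = 0.0
prox(x) = [0.5244, 0.0]
||prox(x)||_1 = 0.5244 + 0.0 = 0.5244


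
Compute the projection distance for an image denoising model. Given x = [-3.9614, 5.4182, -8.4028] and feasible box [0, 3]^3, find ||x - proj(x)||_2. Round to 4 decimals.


Project each component onto [0, 3].
clip(-3.9614) = 0.0, clip(5.4182) = 3.0, clip(-8.4028) = 0.0
Projection = [0.0, 3.0, 0.0]
Squared diffs: [15.6927, 5.8477, 70.607]
Distance = sqrt(92.1474) = 9.5993


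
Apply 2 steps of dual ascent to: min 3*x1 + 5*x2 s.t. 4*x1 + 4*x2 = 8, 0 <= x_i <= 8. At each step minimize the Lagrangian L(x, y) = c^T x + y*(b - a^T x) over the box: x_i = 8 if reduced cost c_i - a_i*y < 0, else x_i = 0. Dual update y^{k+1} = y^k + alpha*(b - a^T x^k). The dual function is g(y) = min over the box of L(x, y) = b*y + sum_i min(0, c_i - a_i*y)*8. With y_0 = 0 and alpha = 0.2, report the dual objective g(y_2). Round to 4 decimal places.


Dual ascent for LP: min 3*x1 + 5*x2, 4*x1 + 4*x2 = 8, 0 <= x_i <= 8
Step 1: y^k = 0.0, reduced costs: (3.0, 5.0)
  x^k = (0.0, 0.0), subgradient = b - a^T x = 8.0
  y^{k+1} = 0.0 + 0.2*8.0 = 1.6
Step 2: y^k = 1.6, reduced costs: (-3.4, -1.4)
  x^k = (8.0, 8.0), subgradient = b - a^T x = -56.0
  y^{k+1} = 1.6 + 0.2*-56.0 = -9.6
Dual objective at y_2 = -9.6: reduced costs (41.4, 43.4), box minimizer x = (0.0, 0.0)
g(y_2) = b*y + (c1 - a1*y)*x1 + (c2 - a2*y)*x2 = 8*(-9.6) + 41.4*0.0 + 43.4*0.0 = -76.8 + 0.0 + 0.0 = -76.8


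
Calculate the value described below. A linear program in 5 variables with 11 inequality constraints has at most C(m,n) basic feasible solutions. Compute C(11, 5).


Each vertex corresponds to some choice of n active constraints out of m, so the number of vertices is at most C(m, n) = m! / (n!(m-n)!).
m = 11, n = 5
Numerator: 11 * 10 * 9 * 8 * 7
Denominator: 5! = 120
C(11, 5) = 462


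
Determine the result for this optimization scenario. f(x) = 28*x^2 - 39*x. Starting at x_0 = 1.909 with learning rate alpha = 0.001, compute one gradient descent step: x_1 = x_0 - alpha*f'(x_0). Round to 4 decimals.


We compute the gradient at x_0 and apply the update.
f'(x) = 56*x - 39
f'(1.909) = 56*1.909 - 39 = 67.904
x_1 = 1.909 - 0.001*67.904 = 1.8411


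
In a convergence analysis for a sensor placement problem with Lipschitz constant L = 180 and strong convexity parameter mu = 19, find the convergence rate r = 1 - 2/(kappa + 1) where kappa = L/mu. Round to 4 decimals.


Step 1: Compute the condition number.
kappa = L/mu = 180/19 = 9.4737
Step 2: Compute the convergence rate.
r = 1 - 2/(kappa + 1) = 1 - 2*mu/(L + mu) = (L - mu)/(L + mu) = 161/199 = 0.809


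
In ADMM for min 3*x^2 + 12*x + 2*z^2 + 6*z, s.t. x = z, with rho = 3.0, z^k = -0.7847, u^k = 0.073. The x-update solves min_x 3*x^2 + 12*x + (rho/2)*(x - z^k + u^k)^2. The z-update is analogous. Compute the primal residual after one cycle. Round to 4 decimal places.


ADMM iteration with rho = 3.0, z^k = -0.7847, u^k = 0.073
Step 1: x-update.
Minimize 3*x^2 + 12*x + (3.0/2)*(x + 0.7847 + 0.073)^2
FOC: (2*3 + 3.0)*x = -12 + 3.0*(-0.7847 - 0.073)
x^{k+1} = -1.6192
Step 2: z-update.
Minimize 2*z^2 + 6*z + (3.0/2)*(-1.6192 - z + 0.073)^2
FOC: (2*2 + 3.0)*z = -6 + 3.0*(-1.6192 + 0.073)
z^{k+1} = -1.5198
Step 3: u-update.
u^{k+1} = 0.073 - 1.6192 + 1.5198 = -0.0264
Step 4: Primal residual = |-1.6192 + 1.5198| = 0.0994


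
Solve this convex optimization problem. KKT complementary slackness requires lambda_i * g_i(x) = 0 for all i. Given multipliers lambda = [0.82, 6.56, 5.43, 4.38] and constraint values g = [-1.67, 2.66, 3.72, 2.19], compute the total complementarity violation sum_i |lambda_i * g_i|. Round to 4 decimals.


KKT complementary slackness check:
lambda_1 * g_1 = 0.82 * -1.67 = -1.3694
lambda_2 * g_2 = 6.56 * 2.66 = 17.4496
lambda_3 * g_3 = 5.43 * 3.72 = 20.1996
lambda_4 * g_4 = 4.38 * 2.19 = 9.5922
Total violation = 1.3694 + 17.4496 + 20.1996 + 9.5922 = 48.6108


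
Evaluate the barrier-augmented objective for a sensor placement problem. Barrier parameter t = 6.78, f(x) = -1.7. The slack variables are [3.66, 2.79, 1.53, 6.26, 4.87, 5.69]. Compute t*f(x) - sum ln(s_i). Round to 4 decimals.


Step 1: Compute log-barrier.
ln values: [1.2975, 1.026, 0.4253, 1.8342, 1.5831, 1.7387]
phi = -(1.2975 + 1.026 + 0.4253 + 1.8342 + 1.5831 + 1.7387) = -7.9048
Step 2: Compute augmented objective.
t*f(x) = 6.78*-1.7 = -11.526
Total = -11.526 - 7.9048 = -19.4308


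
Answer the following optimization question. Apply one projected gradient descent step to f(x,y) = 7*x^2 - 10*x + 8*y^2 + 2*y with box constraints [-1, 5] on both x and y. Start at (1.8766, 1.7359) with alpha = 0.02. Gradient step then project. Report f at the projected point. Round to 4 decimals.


Step 1: Compute gradient at (1.8766, 1.7359).
grad_x = 2*7*1.8766 - 10 = 16.2724
grad_y = 2*8*1.7359 + 2 = 29.7744
Step 2: Gradient step.
x_raw = 1.8766 - 0.02*16.2724 = 1.5512
y_raw = 1.7359 - 0.02*29.7744 = 1.1404
Step 3: Project onto [-1, 5].
x_proj = clip(1.5512) = 1.5512
y_proj = clip(1.1404) = 1.1404
Step 4: Evaluate f.
f(1.5512, 1.1404) = 14.0161


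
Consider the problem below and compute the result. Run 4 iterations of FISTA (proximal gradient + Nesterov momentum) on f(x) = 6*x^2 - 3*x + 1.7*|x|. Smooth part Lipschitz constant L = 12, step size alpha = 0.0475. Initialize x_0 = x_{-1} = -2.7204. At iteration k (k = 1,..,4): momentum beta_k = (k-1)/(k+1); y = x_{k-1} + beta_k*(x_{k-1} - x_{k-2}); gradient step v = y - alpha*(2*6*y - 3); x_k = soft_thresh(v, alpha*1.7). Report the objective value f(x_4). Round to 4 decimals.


FISTA on f(x) = 6*x^2 - 3*x + 1.7*|x|
L = 12, alpha = 0.0475
Iteration 1: beta = 0.0, y = -2.7204 + 0.0*(-2.7204 + 2.7204) = -2.7204
  grad(y) = -35.6448, v = y - alpha*grad = -1.0273
  prox(v) = soft_thresh(-1.0273, 0.0808) = -0.9465
Iteration 2: beta = 0.3333, y = -0.9465 + 0.3333*(-0.9465 + 2.7204) = -0.3552
  grad(y) = -7.2628, v = y - alpha*grad = -0.0102
  prox(v) = soft_thresh(-0.0102, 0.0808) = 0.0
Iteration 3: beta = 0.5, y = 0.0 + 0.5*(0.0 + 0.9465) = 0.4733
  grad(y) = 2.6791, v = y - alpha*grad = 0.346
  prox(v) = soft_thresh(0.346, 0.0808) = 0.2653
Iteration 4: beta = 0.6, y = 0.2653 + 0.6*(0.2653 - 0.0) = 0.4244
  grad(y) = 2.0928, v = y - alpha*grad = 0.325
  prox(v) = soft_thresh(0.325, 0.0808) = 0.2442
f(x_4) = 6*0.2442^2 - 3*0.2442 + 1.7*|0.2442| = 0.0404


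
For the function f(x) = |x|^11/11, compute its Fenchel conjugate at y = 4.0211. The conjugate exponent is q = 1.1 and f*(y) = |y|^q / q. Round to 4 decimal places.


The conjugate exponent q satisfies 1/p + 1/q = 1.
p = 11, so q = 11/(11 - 1) = 1.1
|y|^q = 4.0211^1.1 = 4.6215
f*(4.0211) = 4.6215 / 1.1 = 4.2013


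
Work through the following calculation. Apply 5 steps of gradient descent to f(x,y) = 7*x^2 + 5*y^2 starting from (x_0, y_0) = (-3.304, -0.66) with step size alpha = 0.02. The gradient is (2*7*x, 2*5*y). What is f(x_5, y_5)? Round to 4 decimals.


Gradient descent on f(x,y) = 7*x^2 + 5*y^2.
Starting point: (-3.304, -0.66), alpha = 0.02
Step 1: grad_x = 2*7*-3.304 = -46.256, grad_y = 2*5*-0.66 = -6.6
  x_1 = -3.304 - 0.02*-46.256 = -2.3789
  y_1 = -0.66 - 0.02*-6.6 = -0.528
Step 2: grad_x = 2*7*-2.3789 = -33.3043, grad_y = 2*5*-0.528 = -5.28
  x_2 = -2.3789 - 0.02*-33.3043 = -1.7128
  y_2 = -0.528 - 0.02*-5.28 = -0.4224
Step 3: grad_x = 2*7*-1.7128 = -23.9791, grad_y = 2*5*-0.4224 = -4.224
  x_3 = -1.7128 - 0.02*-23.9791 = -1.2332
  y_3 = -0.4224 - 0.02*-4.224 = -0.3379
Step 4: grad_x = 2*7*-1.2332 = -17.265, grad_y = 2*5*-0.3379 = -3.3792
  x_4 = -1.2332 - 0.02*-17.265 = -0.8879
  y_4 = -0.3379 - 0.02*-3.3792 = -0.2703
Step 5: grad_x = 2*7*-0.8879 = -12.4308, grad_y = 2*5*-0.2703 = -2.7034
  x_5 = -0.8879 - 0.02*-12.4308 = -0.6393
  y_5 = -0.2703 - 0.02*-2.7034 = -0.2163
f(-0.6393, -0.2163) = 7*(-0.6393)^2 + 5*(-0.2163)^2 = 3.0948


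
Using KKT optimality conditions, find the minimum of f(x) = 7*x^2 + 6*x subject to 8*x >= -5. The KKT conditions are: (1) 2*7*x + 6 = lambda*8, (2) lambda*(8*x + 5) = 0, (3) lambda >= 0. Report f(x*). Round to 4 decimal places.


Step 1: Try lambda = 0 (constraint inactive).
Stationarity: 2*7*x + 6 = 0
x* = -6/(2*7) = -3/7 = -0.4286 (rounded; the exact value -3/7 is used below)
Check constraint: 8*-0.4286 = -3.4288 >= -5 -- satisfied.
Step 2: Compute optimal value.
f(x*) = 7*(-3/7)^2 + 6*(-3/7) = -1.2857


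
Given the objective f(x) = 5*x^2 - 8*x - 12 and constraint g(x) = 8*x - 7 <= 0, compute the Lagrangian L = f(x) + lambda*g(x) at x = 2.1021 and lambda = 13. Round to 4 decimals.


Step 1: Evaluate f(x).
f(2.1021) = 5*2.1021^2 - 8*2.1021 - 12 = -6.7227
Step 2: Evaluate g(x).
g(2.1021) = 8*2.1021 - 7 = 9.8168
Step 3: Compute Lagrangian.
L = -6.7227 + 13*9.8168 = 120.8957


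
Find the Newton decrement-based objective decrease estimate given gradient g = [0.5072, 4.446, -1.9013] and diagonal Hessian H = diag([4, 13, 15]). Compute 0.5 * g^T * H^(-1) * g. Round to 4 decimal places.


Step 1: H is diagonal, so H^(-1) * g = [0.1268, 0.342, -0.1268].
Step 2: g^T H^(-1) g = sum_i g_i^2 / H_ii
  = (0.5072)^2/4 + (4.446)^2/13 + (-1.9013)^2/15
  = 0.0643 + 1.5205 + 0.241 = 1.8258
Step 3: Objective decrease = 0.5 * g^T H^(-1) g = 0.9129


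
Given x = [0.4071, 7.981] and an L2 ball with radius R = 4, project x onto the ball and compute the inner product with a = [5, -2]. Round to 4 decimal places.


Step 1: Compute ||x|| (intermediates to 6 decimals).
||x|| = sqrt(0.4071^2 + 7.981^2) = 7.991376
Step 2: Project.
Since ||x|| > R, scale = R/||x|| = 4/7.991376 = 0.50054, proj(x) = scale * x
proj(x) = [0.20377, 3.99481]
Step 3: Dot product.
a^T * proj(x) = 5*0.20377 - 2*3.99481 = -6.9708


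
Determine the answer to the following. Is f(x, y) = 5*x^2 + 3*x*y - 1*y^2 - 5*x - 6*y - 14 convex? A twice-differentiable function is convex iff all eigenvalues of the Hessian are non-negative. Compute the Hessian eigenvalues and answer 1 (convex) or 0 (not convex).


The Hessian of f(x,y) = 5*x^2 + 3*x*y - 1*y^2 - 5*x - 6*y - 14 is:
H = [[10, 3], [3, -2]]
Trace = 10 - 2 = 8
Determinant = 10*-2 - (3)^2 = -29
Discriminant = (8)^2 - 4*-29 = 180.0
Eigenvalues: lambda_1 = -2.7082, lambda_2 = 10.7082
The function is not convex.

0


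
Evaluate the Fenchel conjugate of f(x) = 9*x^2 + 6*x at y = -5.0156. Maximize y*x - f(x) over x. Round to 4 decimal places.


f*(y) = sup_x {y*x - a*x^2 - b*x} = sup_x {(y-b)*x - a*x^2}
FOC: (y - b) - 2a*x = 0 => x* = (y - b)/(2a)
x* = (-5.0156 - 6)/(2*9) = -0.612
f*(-5.0156) = (y-b)^2/(4a) = (-5.0156 - 6)^2/(4*9)
= 121.3434/36 = 3.3707


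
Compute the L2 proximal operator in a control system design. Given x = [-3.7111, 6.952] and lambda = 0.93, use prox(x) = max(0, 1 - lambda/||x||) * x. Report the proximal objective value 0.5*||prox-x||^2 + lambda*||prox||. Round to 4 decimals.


Step 1: Compute ||x||.
||x|| = 7.8805
Step 2: Compute scaling factor.
scale = max(0, 1 - 0.93/7.8805) = 0.882
Step 3: prox(x) = [-3.2731, 6.1316]
||prox(x)|| = 6.9505
Step 4: Proximal objective.
0.5*||prox-x||^2 = 0.4325
lambda*||prox|| = 6.464
Total = 6.8964


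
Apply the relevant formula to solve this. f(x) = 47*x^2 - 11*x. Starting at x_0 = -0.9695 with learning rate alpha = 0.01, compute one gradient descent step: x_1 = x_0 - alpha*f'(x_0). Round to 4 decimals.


We compute the gradient at x_0 and apply the update.
f'(x) = 94*x - 11
f'(-0.9695) = 94*-0.9695 - 11 = -102.133
x_1 = -0.9695 - 0.01*-102.133 = 0.0518


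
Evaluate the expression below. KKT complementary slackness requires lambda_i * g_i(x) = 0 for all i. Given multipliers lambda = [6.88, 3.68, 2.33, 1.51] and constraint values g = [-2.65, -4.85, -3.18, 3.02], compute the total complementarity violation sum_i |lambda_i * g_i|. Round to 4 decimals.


KKT complementary slackness check:
lambda_1 * g_1 = 6.88 * -2.65 = -18.232
lambda_2 * g_2 = 3.68 * -4.85 = -17.848
lambda_3 * g_3 = 2.33 * -3.18 = -7.4094
lambda_4 * g_4 = 1.51 * 3.02 = 4.5602
Total violation = 18.232 + 17.848 + 7.4094 + 4.5602 = 48.0496


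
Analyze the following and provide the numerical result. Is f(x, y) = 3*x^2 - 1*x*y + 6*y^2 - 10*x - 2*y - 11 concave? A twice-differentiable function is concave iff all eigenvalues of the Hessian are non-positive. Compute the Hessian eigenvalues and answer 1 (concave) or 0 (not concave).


The Hessian of f(x,y) = 3*x^2 - 1*x*y + 6*y^2 - 10*x - 2*y - 11 is:
H = [[6, -1], [-1, 12]]
Trace = 6 + 12 = 18
Determinant = 6*12 - (-1)^2 = 71
Discriminant = (18)^2 - 4*71 = 40.0
Eigenvalues: lambda_1 = 5.8377, lambda_2 = 12.1623
The function is not concave.

0


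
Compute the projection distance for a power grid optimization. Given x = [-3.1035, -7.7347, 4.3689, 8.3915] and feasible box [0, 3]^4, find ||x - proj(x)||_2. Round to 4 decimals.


Project each component onto [0, 3].
clip(-3.1035) = 0.0, clip(-7.7347) = 0.0, clip(4.3689) = 3.0, clip(8.3915) = 3.0
Projection = [0.0, 0.0, 3.0, 3.0]
Squared diffs: [9.6317, 59.8256, 1.8739, 29.0683]
Distance = sqrt(100.3995) = 10.02


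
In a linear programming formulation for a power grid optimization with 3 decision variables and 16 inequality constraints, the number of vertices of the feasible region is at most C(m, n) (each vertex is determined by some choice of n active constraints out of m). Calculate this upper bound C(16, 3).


Each vertex corresponds to some choice of n active constraints out of m, so the number of vertices is at most C(m, n) = m! / (n!(m-n)!).
m = 16, n = 3
Numerator: 16 * 15 * 14
Denominator: 3! = 6
C(16, 3) = 560


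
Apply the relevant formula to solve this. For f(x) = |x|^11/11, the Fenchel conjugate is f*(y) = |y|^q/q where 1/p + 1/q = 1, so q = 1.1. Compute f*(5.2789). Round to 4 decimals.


The conjugate exponent q satisfies 1/p + 1/q = 1.
p = 11, so q = 11/(11 - 1) = 1.1
|y|^q = 5.2789^1.1 = 6.2344
f*(5.2789) = 6.2344 / 1.1 = 5.6677


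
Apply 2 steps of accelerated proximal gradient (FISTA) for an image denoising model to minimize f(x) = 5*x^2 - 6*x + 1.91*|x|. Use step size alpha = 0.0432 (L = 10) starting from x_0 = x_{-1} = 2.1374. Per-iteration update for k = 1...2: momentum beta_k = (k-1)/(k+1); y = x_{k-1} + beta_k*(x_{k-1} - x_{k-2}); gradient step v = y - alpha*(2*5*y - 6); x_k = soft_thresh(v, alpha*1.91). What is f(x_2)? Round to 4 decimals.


FISTA on f(x) = 5*x^2 - 6*x + 1.91*|x|
L = 10, alpha = 0.0432
Iteration 1: beta = 0.0, y = 2.1374 + 0.0*(2.1374 - 2.1374) = 2.1374
  grad(y) = 15.374, v = y - alpha*grad = 1.4732
  prox(v) = soft_thresh(1.4732, 0.0825) = 1.3907
Iteration 2: beta = 0.3333, y = 1.3907 + 0.3333*(1.3907 - 2.1374) = 1.1418
  grad(y) = 5.4184, v = y - alpha*grad = 0.9078
  prox(v) = soft_thresh(0.9078, 0.0825) = 0.8253
f(x_2) = 5*0.8253^2 - 6*0.8253 + 1.91*|0.8253| = 0.0299


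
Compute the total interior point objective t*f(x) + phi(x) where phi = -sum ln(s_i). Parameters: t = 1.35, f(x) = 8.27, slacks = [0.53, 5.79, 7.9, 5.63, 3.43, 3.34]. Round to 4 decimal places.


Step 1: Compute log-barrier.
ln values: [-0.6349, 1.7561, 2.0669, 1.7281, 1.2326, 1.206]
phi = -(-0.6349 + 1.7561 + 2.0669 + 1.7281 + 1.2326 + 1.206) = -7.3548
Step 2: Compute augmented objective.
t*f(x) = 1.35*8.27 = 11.1645
Total = 11.1645 - 7.3548 = 3.8097


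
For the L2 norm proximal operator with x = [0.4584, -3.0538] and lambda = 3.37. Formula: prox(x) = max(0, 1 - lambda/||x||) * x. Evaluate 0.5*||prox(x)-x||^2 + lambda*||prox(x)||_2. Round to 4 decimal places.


Step 1: Compute ||x||.
||x|| = 3.088
Step 2: Compute scaling factor.
scale = max(0, 1 - 3.37/3.088) = 0.0
Step 3: prox(x) = [0.0, -0.0]
||prox(x)|| = 0.0
Step 4: Proximal objective.
0.5*||prox-x||^2 = 4.7679
lambda*||prox|| = 0.0
Total = 4.7679


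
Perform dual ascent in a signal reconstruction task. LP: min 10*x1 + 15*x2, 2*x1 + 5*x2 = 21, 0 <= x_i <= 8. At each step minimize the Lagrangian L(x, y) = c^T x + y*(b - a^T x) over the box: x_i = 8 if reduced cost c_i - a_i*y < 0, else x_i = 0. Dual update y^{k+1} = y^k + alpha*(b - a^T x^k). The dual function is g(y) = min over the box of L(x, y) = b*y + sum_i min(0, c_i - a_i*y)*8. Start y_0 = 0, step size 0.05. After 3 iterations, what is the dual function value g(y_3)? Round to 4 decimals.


Dual ascent for LP: min 10*x1 + 15*x2, 2*x1 + 5*x2 = 21, 0 <= x_i <= 8
Step 1: y^k = 0.0, reduced costs: (10.0, 15.0)
  x^k = (0.0, 0.0), subgradient = b - a^T x = 21.0
  y^{k+1} = 0.0 + 0.05*21.0 = 1.05
Step 2: y^k = 1.05, reduced costs: (7.9, 9.75)
  x^k = (0.0, 0.0), subgradient = b - a^T x = 21.0
  y^{k+1} = 1.05 + 0.05*21.0 = 2.1
Step 3: y^k = 2.1, reduced costs: (5.8, 4.5)
  x^k = (0.0, 0.0), subgradient = b - a^T x = 21.0
  y^{k+1} = 2.1 + 0.05*21.0 = 3.15
Dual objective at y_3 = 3.15: reduced costs (3.7, -0.75), box minimizer x = (0.0, 8.0)
g(y_3) = b*y + (c1 - a1*y)*x1 + (c2 - a2*y)*x2 = 21*3.15 + 3.7*0.0 + (-0.75)*8.0 = 66.15 + 0.0 - 6.0 = 60.15


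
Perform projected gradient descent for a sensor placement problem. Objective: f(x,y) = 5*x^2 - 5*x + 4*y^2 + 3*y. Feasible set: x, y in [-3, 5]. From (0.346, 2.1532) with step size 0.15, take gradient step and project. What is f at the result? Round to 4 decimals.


Step 1: Compute gradient at (0.346, 2.1532).
grad_x = 2*5*0.346 - 5 = -1.54
grad_y = 2*4*2.1532 + 3 = 20.2256
Step 2: Gradient step.
x_raw = 0.346 - 0.15*-1.54 = 0.577
y_raw = 2.1532 - 0.15*20.2256 = -0.8806
Step 3: Project onto [-3, 5].
x_proj = clip(0.577) = 0.577
y_proj = clip(-0.8806) = -0.8806
Step 4: Evaluate f.
f(0.577, -0.8806) = -0.7602


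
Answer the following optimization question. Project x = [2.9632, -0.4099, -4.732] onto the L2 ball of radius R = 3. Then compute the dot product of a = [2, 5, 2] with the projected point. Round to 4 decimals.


Step 1: Compute ||x|| (intermediates to 6 decimals).
||x|| = sqrt(2.9632^2 + (-0.4099)^2 + (-4.732)^2) = 5.598249
Step 2: Project.
Since ||x|| > R, scale = R/||x|| = 3/5.598249 = 0.535882, proj(x) = scale * x
proj(x) = [1.587926, -0.219658, -2.535794]
Step 3: Dot product.
a^T * proj(x) = 2*1.587926 + 5*(-0.219658) + 2*(-2.535794) = -2.994


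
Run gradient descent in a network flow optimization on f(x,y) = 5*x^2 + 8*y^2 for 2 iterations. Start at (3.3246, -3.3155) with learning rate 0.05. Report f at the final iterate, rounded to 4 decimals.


Gradient descent on f(x,y) = 5*x^2 + 8*y^2.
Starting point: (3.3246, -3.3155), alpha = 0.05
Step 1: grad_x = 2*5*3.3246 = 33.246, grad_y = 2*8*-3.3155 = -53.048
  x_1 = 3.3246 - 0.05*33.246 = 1.6623
  y_1 = -3.3155 - 0.05*-53.048 = -0.6631
Step 2: grad_x = 2*5*1.6623 = 16.623, grad_y = 2*8*-0.6631 = -10.6096
  x_2 = 1.6623 - 0.05*16.623 = 0.8312
  y_2 = -0.6631 - 0.05*-10.6096 = -0.1326
f(0.8312, -0.1326) = 5*0.8312^2 + 8*(-0.1326)^2 = 3.5948


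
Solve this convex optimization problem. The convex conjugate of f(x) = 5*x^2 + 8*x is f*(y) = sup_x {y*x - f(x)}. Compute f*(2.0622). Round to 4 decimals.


f*(y) = sup_x {y*x - a*x^2 - b*x} = sup_x {(y-b)*x - a*x^2}
FOC: (y - b) - 2a*x = 0 => x* = (y - b)/(2a)
x* = (2.0622 - 8)/(2*5) = -0.5938
f*(2.0622) = (y-b)^2/(4a) = (2.0622 - 8)^2/(4*5)
= 35.2575/20 = 1.7629


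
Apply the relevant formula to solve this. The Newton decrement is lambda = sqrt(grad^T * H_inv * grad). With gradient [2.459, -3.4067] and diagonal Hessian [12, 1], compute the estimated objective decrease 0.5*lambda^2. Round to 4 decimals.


Step 1: H is diagonal, so H^(-1) * g = [0.2049, -3.4067].
Step 2: g^T H^(-1) g = sum_i g_i^2 / H_ii
  = (2.459)^2/12 + (-3.4067)^2/1
  = 0.5039 + 11.6056 = 12.1095
Step 3: Objective decrease = 0.5 * g^T H^(-1) g = 6.0547
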